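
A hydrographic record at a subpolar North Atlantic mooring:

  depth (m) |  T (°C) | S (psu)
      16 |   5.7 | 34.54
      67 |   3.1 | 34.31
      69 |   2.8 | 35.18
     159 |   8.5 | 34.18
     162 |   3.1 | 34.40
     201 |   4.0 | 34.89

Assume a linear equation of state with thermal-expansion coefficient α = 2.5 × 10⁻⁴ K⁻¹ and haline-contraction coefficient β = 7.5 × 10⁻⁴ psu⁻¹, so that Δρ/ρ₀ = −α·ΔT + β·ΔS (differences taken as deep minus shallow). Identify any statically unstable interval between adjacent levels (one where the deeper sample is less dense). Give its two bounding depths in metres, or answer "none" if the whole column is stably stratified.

Evaluate Δρ/ρ₀ = −αΔT + βΔS across each adjacent pair:
  16–67 m: −αΔT+βΔS = −(2.5 × 10⁻⁴)(-2.6)+(7.5 × 10⁻⁴)(-0.23) = 4.8 × 10⁻⁴ → stable
  67–69 m: −αΔT+βΔS = −(2.5 × 10⁻⁴)(-0.3)+(7.5 × 10⁻⁴)(+0.87) = 7.3 × 10⁻⁴ → stable
  69–159 m: −αΔT+βΔS = −(2.5 × 10⁻⁴)(+5.7)+(7.5 × 10⁻⁴)(-1.00) = -2.2 × 10⁻³ → UNSTABLE
  159–162 m: −αΔT+βΔS = −(2.5 × 10⁻⁴)(-5.4)+(7.5 × 10⁻⁴)(+0.22) = 1.5 × 10⁻³ → stable
  162–201 m: −αΔT+βΔS = −(2.5 × 10⁻⁴)(+0.9)+(7.5 × 10⁻⁴)(+0.49) = 1.4 × 10⁻⁴ → stable
The 69–159 m interval has Δρ < 0: lighter water underlies denser water.

69–159 m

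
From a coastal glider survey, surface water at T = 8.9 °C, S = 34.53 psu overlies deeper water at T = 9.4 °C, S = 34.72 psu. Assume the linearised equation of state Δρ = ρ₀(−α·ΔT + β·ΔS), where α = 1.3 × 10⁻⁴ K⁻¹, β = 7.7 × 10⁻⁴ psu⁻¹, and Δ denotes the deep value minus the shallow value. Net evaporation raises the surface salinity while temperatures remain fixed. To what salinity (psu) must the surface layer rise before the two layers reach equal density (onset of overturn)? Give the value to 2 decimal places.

34.64 psu

Neutral buoyancy requires −α(T_deep − T_surf) + β(S_deep − S_surf′) = 0.
S_surf′ = S_deep − (α/β)·ΔT = 34.72 − (1.3 × 10⁻⁴/7.7 × 10⁻⁴)·(+0.5) = 34.6356 psu.
Increase required: 34.6356 − 34.53 = 0.1056 psu.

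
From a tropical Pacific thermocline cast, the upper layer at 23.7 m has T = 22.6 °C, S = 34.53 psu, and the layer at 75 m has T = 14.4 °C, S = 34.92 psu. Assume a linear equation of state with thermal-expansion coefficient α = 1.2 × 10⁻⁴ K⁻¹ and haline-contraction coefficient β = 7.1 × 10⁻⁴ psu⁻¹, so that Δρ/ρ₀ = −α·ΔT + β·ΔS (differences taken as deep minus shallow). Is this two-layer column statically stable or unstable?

stable

ΔT = 14.4 − 22.6 = -8.2 K and ΔS = 34.92 − 34.53 = +0.39 psu (deep − shallow).
−αΔT = 9.84 × 10⁻⁴; βΔS = 2.769 × 10⁻⁴; sum Δρ/ρ₀ = 1.2609 × 10⁻³.
Δρ/ρ₀ > 0, so Δρ > 0: deeper water is denser → statically stable.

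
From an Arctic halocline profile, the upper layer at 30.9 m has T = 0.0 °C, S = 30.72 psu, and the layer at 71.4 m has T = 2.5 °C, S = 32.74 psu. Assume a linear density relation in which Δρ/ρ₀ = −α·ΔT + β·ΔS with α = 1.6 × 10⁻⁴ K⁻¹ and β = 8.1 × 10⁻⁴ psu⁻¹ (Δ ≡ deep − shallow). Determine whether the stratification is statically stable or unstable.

stable

ΔT = 2.5 − 0.0 = +2.5 K and ΔS = 32.74 − 30.72 = +2.02 psu (deep − shallow).
−αΔT = -4.00 × 10⁻⁴; βΔS = 1.6362 × 10⁻³; sum Δρ/ρ₀ = 1.2362 × 10⁻³.
Δρ/ρ₀ > 0, so Δρ > 0: deeper water is denser → statically stable.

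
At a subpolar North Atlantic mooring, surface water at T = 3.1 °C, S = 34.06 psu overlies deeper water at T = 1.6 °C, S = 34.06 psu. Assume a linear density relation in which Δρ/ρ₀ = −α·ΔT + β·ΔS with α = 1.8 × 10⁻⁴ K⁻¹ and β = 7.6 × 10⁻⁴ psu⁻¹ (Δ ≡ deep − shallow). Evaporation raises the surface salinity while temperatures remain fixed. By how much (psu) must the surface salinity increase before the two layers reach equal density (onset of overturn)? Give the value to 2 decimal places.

Neutral buoyancy requires −α(T_deep − T_surf) + β(S_deep − S_surf′) = 0.
S_surf′ = S_deep − (α/β)·ΔT = 34.06 − (1.8 × 10⁻⁴/7.6 × 10⁻⁴)·(-1.5) = 34.4153 psu.
Increase required: 34.4153 − 34.06 = 0.3553 psu.

0.36 psu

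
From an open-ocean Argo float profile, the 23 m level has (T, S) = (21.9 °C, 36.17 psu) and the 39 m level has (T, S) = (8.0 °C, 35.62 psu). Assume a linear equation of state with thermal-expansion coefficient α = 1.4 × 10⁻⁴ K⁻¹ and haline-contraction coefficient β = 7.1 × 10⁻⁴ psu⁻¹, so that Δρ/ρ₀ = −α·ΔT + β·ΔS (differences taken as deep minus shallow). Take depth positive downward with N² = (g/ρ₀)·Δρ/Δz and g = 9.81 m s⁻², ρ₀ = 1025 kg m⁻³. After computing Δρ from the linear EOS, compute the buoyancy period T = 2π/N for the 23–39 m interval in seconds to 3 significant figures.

203 s

ΔT = -13.9 K, ΔS = -0.55 psu (deep − shallow).
Δρ/ρ₀ = −αΔT + βΔS = 1.946 × 10⁻³ − 3.905 × 10⁻⁴ = 1.5555 × 10⁻³, so Δρ ≈ 1.594 kg m⁻³.
N² = (g/ρ₀)·Δρ/Δz = g·(Δρ/ρ₀)/Δz = 9.81 × 1.5555 × 10⁻³ / 16 = 9.5372 × 10⁻⁴ s⁻².
N = √(9.5372 × 10⁻⁴) = 0.030882 rad s⁻¹ → T = 2π/N = 203.46 s ≈ 203 s.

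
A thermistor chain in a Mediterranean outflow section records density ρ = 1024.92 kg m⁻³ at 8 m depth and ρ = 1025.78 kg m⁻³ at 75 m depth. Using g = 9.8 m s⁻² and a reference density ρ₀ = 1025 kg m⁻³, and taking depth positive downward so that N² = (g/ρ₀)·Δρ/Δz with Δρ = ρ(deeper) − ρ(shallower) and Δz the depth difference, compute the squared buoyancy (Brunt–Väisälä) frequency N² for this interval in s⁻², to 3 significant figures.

1.23 × 10⁻⁴ s⁻²

Δρ = 1025.78 − 1024.92 = 0.86 kg m⁻³ over Δz = 75 − 8 = 67 m.
N² = (9.8/1025) × (0.86/67) = 1.2272 × 10⁻⁴ s⁻² ≈ 1.23 × 10⁻⁴ s⁻².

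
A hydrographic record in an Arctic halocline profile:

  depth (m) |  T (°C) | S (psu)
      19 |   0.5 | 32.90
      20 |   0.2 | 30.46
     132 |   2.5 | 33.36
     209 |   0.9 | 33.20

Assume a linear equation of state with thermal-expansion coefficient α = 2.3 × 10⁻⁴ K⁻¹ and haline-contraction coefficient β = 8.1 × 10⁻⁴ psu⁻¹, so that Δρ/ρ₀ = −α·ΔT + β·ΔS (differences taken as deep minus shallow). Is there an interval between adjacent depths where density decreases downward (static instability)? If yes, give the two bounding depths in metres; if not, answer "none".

19–20 m

Evaluate Δρ/ρ₀ = −αΔT + βΔS across each adjacent pair:
  19–20 m: −αΔT+βΔS = −(2.3 × 10⁻⁴)(-0.3)+(8.1 × 10⁻⁴)(-2.44) = -1.9 × 10⁻³ → UNSTABLE
  20–132 m: −αΔT+βΔS = −(2.3 × 10⁻⁴)(+2.3)+(8.1 × 10⁻⁴)(+2.90) = 1.8 × 10⁻³ → stable
  132–209 m: −αΔT+βΔS = −(2.3 × 10⁻⁴)(-1.6)+(8.1 × 10⁻⁴)(-0.16) = 2.4 × 10⁻⁴ → stable
The 19–20 m interval has Δρ < 0: lighter water underlies denser water.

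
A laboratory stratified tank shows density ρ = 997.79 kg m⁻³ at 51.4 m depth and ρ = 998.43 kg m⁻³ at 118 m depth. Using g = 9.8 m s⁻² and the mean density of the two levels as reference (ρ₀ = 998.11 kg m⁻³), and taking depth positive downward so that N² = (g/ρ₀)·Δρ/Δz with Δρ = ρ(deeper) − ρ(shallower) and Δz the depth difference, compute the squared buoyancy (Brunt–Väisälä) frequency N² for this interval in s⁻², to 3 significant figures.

Δρ = 998.43 − 997.79 = 0.64 kg m⁻³ over Δz = 118 − 51.4 = 66.6 m.
N² = (9.8/998.11) × (0.64/66.6) = 9.4353 × 10⁻⁵ s⁻² ≈ 9.44 × 10⁻⁵ s⁻².
A positive N² confirms static stability across the interval.

9.44 × 10⁻⁵ s⁻²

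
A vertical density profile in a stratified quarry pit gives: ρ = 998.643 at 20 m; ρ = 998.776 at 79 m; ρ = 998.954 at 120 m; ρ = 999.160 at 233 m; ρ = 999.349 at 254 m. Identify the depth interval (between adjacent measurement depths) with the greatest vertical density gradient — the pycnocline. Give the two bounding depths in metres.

233–254 m

Compute the density gradient over each adjacent pair:
  20–79 m: Δρ/Δz = 0.133/59 = 2.3 × 10⁻³ kg m⁻⁴
  79–120 m: Δρ/Δz = 0.178/41 = 4.3 × 10⁻³ kg m⁻⁴
  120–233 m: Δρ/Δz = 0.206/113 = 1.8 × 10⁻³ kg m⁻⁴
  233–254 m: Δρ/Δz = 0.189/21 = 9.0 × 10⁻³ kg m⁻⁴
The largest gradient is in the 233–254 m interval — the pycnocline.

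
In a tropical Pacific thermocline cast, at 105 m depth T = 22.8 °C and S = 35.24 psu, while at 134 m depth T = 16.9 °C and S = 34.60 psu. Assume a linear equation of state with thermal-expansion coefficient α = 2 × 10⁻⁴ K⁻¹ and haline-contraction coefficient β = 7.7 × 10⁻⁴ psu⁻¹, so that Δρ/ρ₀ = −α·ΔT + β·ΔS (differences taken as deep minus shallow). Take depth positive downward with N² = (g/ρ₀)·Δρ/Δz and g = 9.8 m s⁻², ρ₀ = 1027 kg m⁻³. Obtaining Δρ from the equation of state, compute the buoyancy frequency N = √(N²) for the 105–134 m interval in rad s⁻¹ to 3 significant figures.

ΔT = -5.9 K, ΔS = -0.64 psu (deep − shallow).
Δρ/ρ₀ = −αΔT + βΔS = 1.18 × 10⁻³ − 4.928 × 10⁻⁴ = 6.872 × 10⁻⁴, so Δρ ≈ 0.7058 kg m⁻³.
N² = (g/ρ₀)·Δρ/Δz = g·(Δρ/ρ₀)/Δz = 9.8 × 6.872 × 10⁻⁴ / 29 = 2.3223 × 10⁻⁴ s⁻².
N = √(2.3223 × 10⁻⁴) = 0.015239 rad s⁻¹ ≈ 0.0152 rad s⁻¹.

0.0152 rad s⁻¹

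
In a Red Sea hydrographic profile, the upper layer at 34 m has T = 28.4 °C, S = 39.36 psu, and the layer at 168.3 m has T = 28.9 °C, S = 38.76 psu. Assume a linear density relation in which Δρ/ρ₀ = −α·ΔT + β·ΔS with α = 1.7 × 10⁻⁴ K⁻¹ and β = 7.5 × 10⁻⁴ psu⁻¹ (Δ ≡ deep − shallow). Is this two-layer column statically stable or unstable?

unstable

ΔT = 28.9 − 28.4 = +0.5 K and ΔS = 38.76 − 39.36 = -0.60 psu (deep − shallow).
−αΔT = -8.50 × 10⁻⁵; βΔS = -4.50 × 10⁻⁴; sum Δρ/ρ₀ = -5.35 × 10⁻⁴.
Δρ/ρ₀ < 0, so Δρ < 0: deeper water is lighter → statically unstable; the column would overturn.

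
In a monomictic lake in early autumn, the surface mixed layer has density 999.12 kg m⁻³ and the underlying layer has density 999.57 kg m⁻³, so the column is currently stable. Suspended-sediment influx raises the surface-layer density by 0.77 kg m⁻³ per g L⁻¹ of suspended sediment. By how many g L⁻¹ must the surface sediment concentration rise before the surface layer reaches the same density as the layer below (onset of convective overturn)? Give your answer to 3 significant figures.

Density deficit of the surface layer: 999.57 − 999.12 = 0.45 kg m⁻³.
Required change = 0.45 / 0.77 = 0.584 g L⁻¹.

0.584 g L⁻¹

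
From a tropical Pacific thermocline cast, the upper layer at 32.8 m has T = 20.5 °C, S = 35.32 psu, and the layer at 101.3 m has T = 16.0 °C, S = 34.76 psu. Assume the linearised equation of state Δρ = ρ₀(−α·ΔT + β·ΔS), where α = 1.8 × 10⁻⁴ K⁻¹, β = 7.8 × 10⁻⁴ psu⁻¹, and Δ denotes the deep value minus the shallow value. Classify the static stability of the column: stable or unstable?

ΔT = 16.0 − 20.5 = -4.5 K and ΔS = 34.76 − 35.32 = -0.56 psu (deep − shallow).
−αΔT = 8.10 × 10⁻⁴; βΔS = -4.368 × 10⁻⁴; sum Δρ/ρ₀ = 3.732 × 10⁻⁴.
Δρ/ρ₀ > 0, so Δρ > 0: deeper water is denser → statically stable.

stable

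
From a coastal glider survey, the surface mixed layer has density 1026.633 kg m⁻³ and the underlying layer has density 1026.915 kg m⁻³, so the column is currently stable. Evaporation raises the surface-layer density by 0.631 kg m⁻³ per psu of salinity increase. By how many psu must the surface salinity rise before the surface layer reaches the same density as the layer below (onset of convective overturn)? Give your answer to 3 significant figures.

Density deficit of the surface layer: 1026.915 − 1026.633 = 0.282 kg m⁻³.
Required change = 0.282 / 0.631 = 0.447 psu.

0.447 psu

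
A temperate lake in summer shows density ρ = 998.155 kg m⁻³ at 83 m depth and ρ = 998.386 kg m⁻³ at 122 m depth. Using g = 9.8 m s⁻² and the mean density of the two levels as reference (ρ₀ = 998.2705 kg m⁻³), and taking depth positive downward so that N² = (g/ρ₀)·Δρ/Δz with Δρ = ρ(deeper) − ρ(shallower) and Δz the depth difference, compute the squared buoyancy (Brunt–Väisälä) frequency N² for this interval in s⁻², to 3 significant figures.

Δρ = 998.386 − 998.155 = 0.231 kg m⁻³ over Δz = 122 − 83 = 39 m.
N² = (9.8/998.2705) × (0.231/39) = 5.8147 × 10⁻⁵ s⁻² ≈ 5.81 × 10⁻⁵ s⁻².

5.81 × 10⁻⁵ s⁻²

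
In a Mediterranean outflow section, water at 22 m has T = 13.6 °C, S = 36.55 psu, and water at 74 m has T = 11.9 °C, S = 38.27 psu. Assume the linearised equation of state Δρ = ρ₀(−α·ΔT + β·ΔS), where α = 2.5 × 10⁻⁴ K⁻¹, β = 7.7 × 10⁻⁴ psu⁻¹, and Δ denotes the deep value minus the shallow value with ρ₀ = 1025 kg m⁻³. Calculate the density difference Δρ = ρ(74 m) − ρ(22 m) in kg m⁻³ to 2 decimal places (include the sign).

ΔT = -1.7 K, ΔS = +1.72 psu (deep − shallow).
Δρ/ρ₀ = −(2.5 × 10⁻⁴)(-1.7) + (7.7 × 10⁻⁴)(+1.72) = 1.7494 × 10⁻³.
Δρ = 1025 × (1.7494 × 10⁻³) = +1.79 kg m⁻³.
Positive Δρ: denser below, stable.

+1.79 kg m⁻³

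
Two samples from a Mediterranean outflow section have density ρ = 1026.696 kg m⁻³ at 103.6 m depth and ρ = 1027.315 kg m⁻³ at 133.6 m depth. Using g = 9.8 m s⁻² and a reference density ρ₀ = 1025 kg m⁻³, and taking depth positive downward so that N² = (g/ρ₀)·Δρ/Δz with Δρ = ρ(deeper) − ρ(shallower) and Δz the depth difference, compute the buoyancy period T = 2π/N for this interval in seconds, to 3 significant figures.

447 s

Δρ = 1027.315 − 1026.696 = 0.619 kg m⁻³ over Δz = 133.6 − 103.6 = 30 m.
N² = (9.8/1025) × (0.619/30) = 1.9727 × 10⁻⁴ s⁻².
N = √(1.9727 × 10⁻⁴) = 0.014045 rad s⁻¹, so T = 2π/N = 447.36 s ≈ 447 s.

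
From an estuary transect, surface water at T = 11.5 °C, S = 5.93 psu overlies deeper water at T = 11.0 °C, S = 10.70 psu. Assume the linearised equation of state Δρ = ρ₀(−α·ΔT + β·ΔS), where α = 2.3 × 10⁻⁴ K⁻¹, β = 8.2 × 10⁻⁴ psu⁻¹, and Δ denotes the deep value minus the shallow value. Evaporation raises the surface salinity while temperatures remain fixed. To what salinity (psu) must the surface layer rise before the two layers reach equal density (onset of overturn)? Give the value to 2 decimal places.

Neutral buoyancy requires −α(T_deep − T_surf) + β(S_deep − S_surf′) = 0.
S_surf′ = S_deep − (α/β)·ΔT = 10.70 − (2.3 × 10⁻⁴/8.2 × 10⁻⁴)·(-0.5) = 10.8402 psu.
Increase required: 10.8402 − 5.93 = 4.9102 psu.

10.84 psu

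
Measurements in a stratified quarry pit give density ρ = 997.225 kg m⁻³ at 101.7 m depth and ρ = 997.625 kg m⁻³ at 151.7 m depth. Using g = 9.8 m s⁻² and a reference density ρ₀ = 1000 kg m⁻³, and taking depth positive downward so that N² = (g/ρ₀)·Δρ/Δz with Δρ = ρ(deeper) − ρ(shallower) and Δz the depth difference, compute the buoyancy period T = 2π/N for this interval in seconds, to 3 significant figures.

Δρ = 997.625 − 997.225 = 0.400 kg m⁻³ over Δz = 151.7 − 101.7 = 50 m.
N² = (9.8/1000) × (0.400/50) = 7.8400 × 10⁻⁵ s⁻².
N = √(7.8400 × 10⁻⁵) = 8.8544 × 10⁻³ rad s⁻¹, so T = 2π/N = 709.61 s ≈ 710 s.

710 s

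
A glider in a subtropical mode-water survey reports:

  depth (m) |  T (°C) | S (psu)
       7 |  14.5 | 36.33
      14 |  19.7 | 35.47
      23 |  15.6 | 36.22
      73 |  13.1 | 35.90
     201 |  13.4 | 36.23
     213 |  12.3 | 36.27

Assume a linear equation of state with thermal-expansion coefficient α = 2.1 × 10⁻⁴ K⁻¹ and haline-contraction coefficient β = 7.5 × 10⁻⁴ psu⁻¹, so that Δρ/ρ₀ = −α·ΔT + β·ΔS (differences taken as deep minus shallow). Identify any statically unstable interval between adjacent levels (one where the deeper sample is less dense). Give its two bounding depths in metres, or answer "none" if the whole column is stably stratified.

7–14 m

Evaluate Δρ/ρ₀ = −αΔT + βΔS across each adjacent pair:
  7–14 m: −αΔT+βΔS = −(2.1 × 10⁻⁴)(+5.2)+(7.5 × 10⁻⁴)(-0.86) = -1.7 × 10⁻³ → UNSTABLE
  14–23 m: −αΔT+βΔS = −(2.1 × 10⁻⁴)(-4.1)+(7.5 × 10⁻⁴)(+0.75) = 1.4 × 10⁻³ → stable
  23–73 m: −αΔT+βΔS = −(2.1 × 10⁻⁴)(-2.5)+(7.5 × 10⁻⁴)(-0.32) = 2.9 × 10⁻⁴ → stable
  73–201 m: −αΔT+βΔS = −(2.1 × 10⁻⁴)(+0.3)+(7.5 × 10⁻⁴)(+0.33) = 1.8 × 10⁻⁴ → stable
  201–213 m: −αΔT+βΔS = −(2.1 × 10⁻⁴)(-1.1)+(7.5 × 10⁻⁴)(+0.04) = 2.6 × 10⁻⁴ → stable
The 7–14 m interval has Δρ < 0: lighter water underlies denser water.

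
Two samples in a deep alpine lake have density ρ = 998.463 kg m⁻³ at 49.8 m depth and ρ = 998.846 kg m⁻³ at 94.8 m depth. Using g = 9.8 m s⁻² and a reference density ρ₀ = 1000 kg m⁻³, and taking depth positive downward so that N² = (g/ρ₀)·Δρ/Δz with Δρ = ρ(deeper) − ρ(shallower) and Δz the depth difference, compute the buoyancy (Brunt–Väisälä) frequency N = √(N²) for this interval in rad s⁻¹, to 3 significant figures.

9.13 × 10⁻³ rad s⁻¹

Δρ = 998.846 − 998.463 = 0.383 kg m⁻³ over Δz = 94.8 − 49.8 = 45 m.
N² = (9.8/1000) × (0.383/45) = 8.3409 × 10⁻⁵ s⁻².
N = √(8.3409 × 10⁻⁵) = 9.1329 × 10⁻³ rad s⁻¹ ≈ 9.13 × 10⁻³ rad s⁻¹.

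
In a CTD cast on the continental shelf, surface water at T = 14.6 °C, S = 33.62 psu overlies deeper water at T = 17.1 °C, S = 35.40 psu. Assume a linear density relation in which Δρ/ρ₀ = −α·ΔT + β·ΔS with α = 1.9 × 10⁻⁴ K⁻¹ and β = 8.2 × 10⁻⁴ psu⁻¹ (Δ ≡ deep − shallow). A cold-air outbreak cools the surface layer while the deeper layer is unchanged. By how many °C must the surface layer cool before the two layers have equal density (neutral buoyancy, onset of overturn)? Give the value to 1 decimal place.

Neutral buoyancy requires Δρ = 0, i.e. −α(T_deep − T_surf′) + β(S_deep − S_surf) = 0.
T_surf′ = T_deep − (β/α)·ΔS = 17.1 − (8.2 × 10⁻⁴/1.9 × 10⁻⁴)·(+1.78) = 9.418 °C.
Cooling required: 14.6 − (9.418) = 5.182 °C.

5.2 °C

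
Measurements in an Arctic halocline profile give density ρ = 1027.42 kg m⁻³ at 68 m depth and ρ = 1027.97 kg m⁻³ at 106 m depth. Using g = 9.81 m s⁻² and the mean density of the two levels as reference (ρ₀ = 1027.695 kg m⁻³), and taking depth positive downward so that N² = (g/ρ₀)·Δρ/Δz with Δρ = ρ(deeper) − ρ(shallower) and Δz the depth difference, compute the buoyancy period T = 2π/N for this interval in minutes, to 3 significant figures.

Δρ = 1027.97 − 1027.42 = 0.55 kg m⁻³ over Δz = 106 − 68 = 38 m.
N² = (9.81/1027.695) × (0.55/38) = 1.3816 × 10⁻⁴ s⁻².
N = √(1.3816 × 10⁻⁴) = 0.011754 rad s⁻¹, so T = 2π/N = 534.56 s = 8.9093 min ≈ 8.91 min.

8.91 min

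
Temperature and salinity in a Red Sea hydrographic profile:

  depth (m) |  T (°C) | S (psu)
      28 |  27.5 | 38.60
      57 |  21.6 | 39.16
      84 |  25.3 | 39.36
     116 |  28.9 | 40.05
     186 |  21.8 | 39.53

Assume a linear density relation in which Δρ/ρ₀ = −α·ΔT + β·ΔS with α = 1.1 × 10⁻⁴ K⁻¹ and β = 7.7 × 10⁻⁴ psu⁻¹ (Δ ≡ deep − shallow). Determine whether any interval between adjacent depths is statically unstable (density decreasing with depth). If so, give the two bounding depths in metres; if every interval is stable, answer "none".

Evaluate Δρ/ρ₀ = −αΔT + βΔS across each adjacent pair:
  28–57 m: −αΔT+βΔS = −(1.1 × 10⁻⁴)(-5.9)+(7.7 × 10⁻⁴)(+0.56) = 1.1 × 10⁻³ → stable
  57–84 m: −αΔT+βΔS = −(1.1 × 10⁻⁴)(+3.7)+(7.7 × 10⁻⁴)(+0.20) = -2.5 × 10⁻⁴ → UNSTABLE
  84–116 m: −αΔT+βΔS = −(1.1 × 10⁻⁴)(+3.6)+(7.7 × 10⁻⁴)(+0.69) = 1.4 × 10⁻⁴ → stable
  116–186 m: −αΔT+βΔS = −(1.1 × 10⁻⁴)(-7.1)+(7.7 × 10⁻⁴)(-0.52) = 3.8 × 10⁻⁴ → stable
The 57–84 m interval has Δρ < 0: lighter water underlies denser water.

57–84 m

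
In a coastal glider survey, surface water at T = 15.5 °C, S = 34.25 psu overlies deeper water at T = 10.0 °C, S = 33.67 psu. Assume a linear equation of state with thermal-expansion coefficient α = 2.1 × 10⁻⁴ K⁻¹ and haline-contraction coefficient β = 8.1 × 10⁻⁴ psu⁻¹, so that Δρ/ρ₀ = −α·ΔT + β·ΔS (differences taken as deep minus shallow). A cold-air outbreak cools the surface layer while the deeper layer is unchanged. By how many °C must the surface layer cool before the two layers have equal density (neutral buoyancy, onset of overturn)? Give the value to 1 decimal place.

Neutral buoyancy requires Δρ = 0, i.e. −α(T_deep − T_surf′) + β(S_deep − S_surf) = 0.
T_surf′ = T_deep − (β/α)·ΔS = 10.0 − (8.1 × 10⁻⁴/2.1 × 10⁻⁴)·(-0.58) = 12.237 °C.
Cooling required: 15.5 − (12.237) = 3.263 °C.

3.3 °C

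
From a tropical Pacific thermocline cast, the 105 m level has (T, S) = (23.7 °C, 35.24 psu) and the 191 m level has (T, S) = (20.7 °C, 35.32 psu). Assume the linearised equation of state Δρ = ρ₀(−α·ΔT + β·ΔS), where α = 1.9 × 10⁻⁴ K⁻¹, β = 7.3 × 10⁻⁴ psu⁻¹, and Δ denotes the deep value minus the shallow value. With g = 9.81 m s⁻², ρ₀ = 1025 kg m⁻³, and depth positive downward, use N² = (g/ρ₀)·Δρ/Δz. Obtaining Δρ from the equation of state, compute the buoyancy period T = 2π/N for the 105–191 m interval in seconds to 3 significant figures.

742 s

ΔT = -3.0 K, ΔS = +0.08 psu (deep − shallow).
Δρ/ρ₀ = −αΔT + βΔS = 5.70 × 10⁻⁴ + 5.84 × 10⁻⁵ = 6.284 × 10⁻⁴, so Δρ ≈ 0.6441 kg m⁻³.
N² = (g/ρ₀)·Δρ/Δz = g·(Δρ/ρ₀)/Δz = 9.81 × 6.284 × 10⁻⁴ / 86 = 7.1681 × 10⁻⁵ s⁻².
N = √(7.1681 × 10⁻⁵) = 8.4665 × 10⁻³ rad s⁻¹ → T = 2π/N = 742.12 s ≈ 742 s.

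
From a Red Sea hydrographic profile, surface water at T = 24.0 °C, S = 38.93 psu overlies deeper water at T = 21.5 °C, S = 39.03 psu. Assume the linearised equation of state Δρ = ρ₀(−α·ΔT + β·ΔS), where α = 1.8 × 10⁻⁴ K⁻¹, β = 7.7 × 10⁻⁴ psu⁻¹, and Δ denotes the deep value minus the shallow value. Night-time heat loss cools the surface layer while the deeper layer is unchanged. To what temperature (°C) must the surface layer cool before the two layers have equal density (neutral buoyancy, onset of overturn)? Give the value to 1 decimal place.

21.1 °C

Neutral buoyancy requires Δρ = 0, i.e. −α(T_deep − T_surf′) + β(S_deep − S_surf) = 0.
T_surf′ = T_deep − (β/α)·ΔS = 21.5 − (7.7 × 10⁻⁴/1.8 × 10⁻⁴)·(+0.10) = 21.072 °C.
Cooling required: 24.0 − (21.072) = 2.928 °C.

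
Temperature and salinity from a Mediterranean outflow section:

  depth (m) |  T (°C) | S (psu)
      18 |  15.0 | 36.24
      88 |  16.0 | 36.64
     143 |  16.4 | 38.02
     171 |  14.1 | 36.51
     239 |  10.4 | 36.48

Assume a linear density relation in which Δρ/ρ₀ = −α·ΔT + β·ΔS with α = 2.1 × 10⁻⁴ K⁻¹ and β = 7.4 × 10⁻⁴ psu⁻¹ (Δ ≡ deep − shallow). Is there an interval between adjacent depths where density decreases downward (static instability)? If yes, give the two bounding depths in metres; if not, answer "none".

143–171 m

Evaluate Δρ/ρ₀ = −αΔT + βΔS across each adjacent pair:
  18–88 m: −αΔT+βΔS = −(2.1 × 10⁻⁴)(+1.0)+(7.4 × 10⁻⁴)(+0.40) = 8.6 × 10⁻⁵ → stable
  88–143 m: −αΔT+βΔS = −(2.1 × 10⁻⁴)(+0.4)+(7.4 × 10⁻⁴)(+1.38) = 9.4 × 10⁻⁴ → stable
  143–171 m: −αΔT+βΔS = −(2.1 × 10⁻⁴)(-2.3)+(7.4 × 10⁻⁴)(-1.51) = -6.3 × 10⁻⁴ → UNSTABLE
  171–239 m: −αΔT+βΔS = −(2.1 × 10⁻⁴)(-3.7)+(7.4 × 10⁻⁴)(-0.03) = 7.5 × 10⁻⁴ → stable
The 143–171 m interval has Δρ < 0: lighter water underlies denser water.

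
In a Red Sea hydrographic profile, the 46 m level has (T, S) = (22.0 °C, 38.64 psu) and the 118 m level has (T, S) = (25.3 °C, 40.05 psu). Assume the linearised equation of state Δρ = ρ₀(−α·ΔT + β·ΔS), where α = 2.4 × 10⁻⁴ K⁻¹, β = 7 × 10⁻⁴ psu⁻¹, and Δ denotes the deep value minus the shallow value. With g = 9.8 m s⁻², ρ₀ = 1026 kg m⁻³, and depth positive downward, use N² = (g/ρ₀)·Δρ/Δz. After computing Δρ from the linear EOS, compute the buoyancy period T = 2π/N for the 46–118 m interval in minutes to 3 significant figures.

ΔT = +3.3 K, ΔS = +1.41 psu (deep − shallow).
Δρ/ρ₀ = −αΔT + βΔS = -7.92 × 10⁻⁴ + 9.87 × 10⁻⁴ = 1.95 × 10⁻⁴, so Δρ ≈ 0.2001 kg m⁻³.
N² = (g/ρ₀)·Δρ/Δz = g·(Δρ/ρ₀)/Δz = 9.8 × 1.95 × 10⁻⁴ / 72 = 2.6542 × 10⁻⁵ s⁻².
N = √(2.6542 × 10⁻⁵) = 5.1519 × 10⁻³ rad s⁻¹ → T = 2π/N = 1.2196 × 10³ s = 20.327 min ≈ 20.3 min.

20.3 min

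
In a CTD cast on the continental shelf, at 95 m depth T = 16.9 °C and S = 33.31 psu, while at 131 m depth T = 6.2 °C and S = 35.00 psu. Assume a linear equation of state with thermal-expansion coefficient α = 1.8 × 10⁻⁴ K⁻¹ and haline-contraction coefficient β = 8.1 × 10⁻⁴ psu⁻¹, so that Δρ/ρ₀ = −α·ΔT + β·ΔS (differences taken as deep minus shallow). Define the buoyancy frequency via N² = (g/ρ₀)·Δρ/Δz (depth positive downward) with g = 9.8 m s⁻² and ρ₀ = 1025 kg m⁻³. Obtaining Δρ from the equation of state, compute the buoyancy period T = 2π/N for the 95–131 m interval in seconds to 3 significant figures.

210 s

ΔT = -10.7 K, ΔS = +1.69 psu (deep − shallow).
Δρ/ρ₀ = −αΔT + βΔS = 1.926 × 10⁻³ + 1.3689 × 10⁻³ = 3.2949 × 10⁻³, so Δρ ≈ 3.377 kg m⁻³.
N² = (g/ρ₀)·Δρ/Δz = g·(Δρ/ρ₀)/Δz = 9.8 × 3.2949 × 10⁻³ / 36 = 8.9695 × 10⁻⁴ s⁻².
N = √(8.9695 × 10⁻⁴) = 0.029949 rad s⁻¹ → T = 2π/N = 209.80 s ≈ 210 s.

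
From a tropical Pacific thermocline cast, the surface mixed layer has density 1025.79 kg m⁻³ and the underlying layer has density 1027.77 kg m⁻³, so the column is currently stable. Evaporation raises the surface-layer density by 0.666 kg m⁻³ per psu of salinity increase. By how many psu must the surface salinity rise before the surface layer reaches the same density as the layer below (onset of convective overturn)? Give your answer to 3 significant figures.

2.97 psu

Density deficit of the surface layer: 1027.77 − 1025.79 = 1.98 kg m⁻³.
Required change = 1.98 / 0.666 = 2.97 psu.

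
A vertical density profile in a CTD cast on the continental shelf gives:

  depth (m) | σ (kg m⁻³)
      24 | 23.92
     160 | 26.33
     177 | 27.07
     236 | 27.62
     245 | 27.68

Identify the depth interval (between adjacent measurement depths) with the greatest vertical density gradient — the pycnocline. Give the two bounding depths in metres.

Compute the density gradient over each adjacent pair:
  24–160 m: Δρ/Δz = 2.41/136 = 0.018 kg m⁻⁴
  160–177 m: Δρ/Δz = 0.74/17 = 0.044 kg m⁻⁴
  177–236 m: Δρ/Δz = 0.55/59 = 9.3 × 10⁻³ kg m⁻⁴
  236–245 m: Δρ/Δz = 0.06/9 = 6.7 × 10⁻³ kg m⁻⁴
The largest gradient is in the 160–177 m interval — the pycnocline.

160–177 m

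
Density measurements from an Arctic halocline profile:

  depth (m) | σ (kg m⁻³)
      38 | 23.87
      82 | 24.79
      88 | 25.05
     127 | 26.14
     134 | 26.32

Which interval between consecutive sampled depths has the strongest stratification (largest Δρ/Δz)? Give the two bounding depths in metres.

Compute the density gradient over each adjacent pair:
  38–82 m: Δρ/Δz = 0.92/44 = 0.021 kg m⁻⁴
  82–88 m: Δρ/Δz = 0.26/6 = 0.043 kg m⁻⁴
  88–127 m: Δρ/Δz = 1.09/39 = 0.028 kg m⁻⁴
  127–134 m: Δρ/Δz = 0.18/7 = 0.026 kg m⁻⁴
The largest gradient is in the 82–88 m interval — the pycnocline.

82–88 m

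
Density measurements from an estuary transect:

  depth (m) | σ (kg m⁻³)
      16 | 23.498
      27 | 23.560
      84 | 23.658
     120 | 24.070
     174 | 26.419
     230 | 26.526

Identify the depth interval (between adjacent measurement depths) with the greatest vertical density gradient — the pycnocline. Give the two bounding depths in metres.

120–174 m

Compute the density gradient over each adjacent pair:
  16–27 m: Δρ/Δz = 0.062/11 = 5.6 × 10⁻³ kg m⁻⁴
  27–84 m: Δρ/Δz = 0.098/57 = 1.7 × 10⁻³ kg m⁻⁴
  84–120 m: Δρ/Δz = 0.412/36 = 0.011 kg m⁻⁴
  120–174 m: Δρ/Δz = 2.349/54 = 0.044 kg m⁻⁴
  174–230 m: Δρ/Δz = 0.107/56 = 1.9 × 10⁻³ kg m⁻⁴
The largest gradient is in the 120–174 m interval — the pycnocline.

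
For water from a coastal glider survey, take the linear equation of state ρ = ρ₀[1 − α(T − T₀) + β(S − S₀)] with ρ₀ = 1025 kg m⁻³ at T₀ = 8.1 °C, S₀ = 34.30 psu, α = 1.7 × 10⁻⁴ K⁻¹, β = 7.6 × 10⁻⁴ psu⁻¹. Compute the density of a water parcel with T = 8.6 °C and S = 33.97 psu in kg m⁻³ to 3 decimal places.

1024.656 kg m⁻³

T − T₀ = +0.5 K, S − S₀ = -0.33 psu.
Bracket = 1 − α·(+0.5) + β·(-0.33) = 1 + (-3.358 × 10⁻⁴) = 0.9996642.
ρ = 1025 × 0.9996642 = 1024.656 kg m⁻³.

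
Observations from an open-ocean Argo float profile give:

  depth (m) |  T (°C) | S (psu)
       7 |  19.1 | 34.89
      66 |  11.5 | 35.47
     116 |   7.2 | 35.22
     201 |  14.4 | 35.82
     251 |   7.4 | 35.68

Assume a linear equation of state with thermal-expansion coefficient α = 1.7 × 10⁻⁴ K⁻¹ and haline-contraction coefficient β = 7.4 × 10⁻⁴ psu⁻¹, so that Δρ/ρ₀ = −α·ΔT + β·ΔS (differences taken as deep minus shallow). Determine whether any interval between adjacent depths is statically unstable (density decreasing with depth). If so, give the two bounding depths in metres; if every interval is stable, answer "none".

Evaluate Δρ/ρ₀ = −αΔT + βΔS across each adjacent pair:
  7–66 m: −αΔT+βΔS = −(1.7 × 10⁻⁴)(-7.6)+(7.4 × 10⁻⁴)(+0.58) = 1.7 × 10⁻³ → stable
  66–116 m: −αΔT+βΔS = −(1.7 × 10⁻⁴)(-4.3)+(7.4 × 10⁻⁴)(-0.25) = 5.5 × 10⁻⁴ → stable
  116–201 m: −αΔT+βΔS = −(1.7 × 10⁻⁴)(+7.2)+(7.4 × 10⁻⁴)(+0.60) = -7.8 × 10⁻⁴ → UNSTABLE
  201–251 m: −αΔT+βΔS = −(1.7 × 10⁻⁴)(-7.0)+(7.4 × 10⁻⁴)(-0.14) = 1.1 × 10⁻³ → stable
The 116–201 m interval has Δρ < 0: lighter water underlies denser water.

116–201 m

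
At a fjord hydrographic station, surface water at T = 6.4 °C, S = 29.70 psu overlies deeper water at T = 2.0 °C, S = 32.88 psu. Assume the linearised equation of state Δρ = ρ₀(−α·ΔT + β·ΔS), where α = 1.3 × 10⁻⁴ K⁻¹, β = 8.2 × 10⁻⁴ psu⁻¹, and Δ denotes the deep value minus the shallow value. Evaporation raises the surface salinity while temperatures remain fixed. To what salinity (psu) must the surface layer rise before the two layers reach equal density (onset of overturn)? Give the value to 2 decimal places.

Neutral buoyancy requires −α(T_deep − T_surf) + β(S_deep − S_surf′) = 0.
S_surf′ = S_deep − (α/β)·ΔT = 32.88 − (1.3 × 10⁻⁴/8.2 × 10⁻⁴)·(-4.4) = 33.5776 psu.
Increase required: 33.5776 − 29.70 = 3.8776 psu.

33.58 psu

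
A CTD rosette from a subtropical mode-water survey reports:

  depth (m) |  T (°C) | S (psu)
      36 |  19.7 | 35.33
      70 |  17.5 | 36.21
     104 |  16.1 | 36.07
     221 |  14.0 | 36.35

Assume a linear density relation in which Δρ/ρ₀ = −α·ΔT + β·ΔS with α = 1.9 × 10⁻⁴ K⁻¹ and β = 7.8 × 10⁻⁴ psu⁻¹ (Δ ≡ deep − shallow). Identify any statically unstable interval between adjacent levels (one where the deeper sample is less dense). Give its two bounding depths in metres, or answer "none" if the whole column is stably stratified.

Evaluate Δρ/ρ₀ = −αΔT + βΔS across each adjacent pair:
  36–70 m: −αΔT+βΔS = −(1.9 × 10⁻⁴)(-2.2)+(7.8 × 10⁻⁴)(+0.88) = 1.1 × 10⁻³ → stable
  70–104 m: −αΔT+βΔS = −(1.9 × 10⁻⁴)(-1.4)+(7.8 × 10⁻⁴)(-0.14) = 1.6 × 10⁻⁴ → stable
  104–221 m: −αΔT+βΔS = −(1.9 × 10⁻⁴)(-2.1)+(7.8 × 10⁻⁴)(+0.28) = 6.2 × 10⁻⁴ → stable
Every interval has Δρ > 0: the column is stably stratified throughout.

none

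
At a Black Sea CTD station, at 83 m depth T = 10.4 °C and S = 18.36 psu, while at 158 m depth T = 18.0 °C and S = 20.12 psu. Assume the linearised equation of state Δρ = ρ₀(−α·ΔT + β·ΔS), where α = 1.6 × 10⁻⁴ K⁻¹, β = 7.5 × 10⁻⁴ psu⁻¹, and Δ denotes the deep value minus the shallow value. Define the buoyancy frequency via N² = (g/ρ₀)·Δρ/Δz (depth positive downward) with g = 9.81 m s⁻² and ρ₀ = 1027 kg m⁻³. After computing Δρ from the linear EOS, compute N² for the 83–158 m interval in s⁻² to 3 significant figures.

1.36 × 10⁻⁵ s⁻²

ΔT = +7.6 K, ΔS = +1.76 psu (deep − shallow).
Δρ/ρ₀ = −αΔT + βΔS = -1.216 × 10⁻³ + 1.32 × 10⁻³ = 1.04 × 10⁻⁴, so Δρ ≈ 0.1068 kg m⁻³.
N² = (g/ρ₀)·Δρ/Δz = g·(Δρ/ρ₀)/Δz = 9.81 × 1.04 × 10⁻⁴ / 75 = 1.3603 × 10⁻⁵ s⁻² ≈ 1.36 × 10⁻⁵ s⁻².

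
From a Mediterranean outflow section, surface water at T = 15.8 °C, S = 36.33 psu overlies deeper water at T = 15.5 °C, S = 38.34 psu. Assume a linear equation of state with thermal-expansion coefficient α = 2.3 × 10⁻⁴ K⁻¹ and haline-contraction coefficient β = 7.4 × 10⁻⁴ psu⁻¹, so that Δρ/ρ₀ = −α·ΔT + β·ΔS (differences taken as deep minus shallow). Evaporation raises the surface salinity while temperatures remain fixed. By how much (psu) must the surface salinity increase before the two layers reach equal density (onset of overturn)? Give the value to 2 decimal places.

2.10 psu

Neutral buoyancy requires −α(T_deep − T_surf) + β(S_deep − S_surf′) = 0.
S_surf′ = S_deep − (α/β)·ΔT = 38.34 − (2.3 × 10⁻⁴/7.4 × 10⁻⁴)·(-0.3) = 38.4332 psu.
Increase required: 38.4332 − 36.33 = 2.1032 psu.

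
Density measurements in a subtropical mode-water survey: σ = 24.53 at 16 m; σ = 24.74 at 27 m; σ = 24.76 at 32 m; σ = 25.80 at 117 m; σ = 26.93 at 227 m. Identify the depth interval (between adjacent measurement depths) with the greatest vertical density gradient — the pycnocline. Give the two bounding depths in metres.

Compute the density gradient over each adjacent pair:
  16–27 m: Δρ/Δz = 0.21/11 = 0.019 kg m⁻⁴
  27–32 m: Δρ/Δz = 0.02/5 = 4.0 × 10⁻³ kg m⁻⁴
  32–117 m: Δρ/Δz = 1.04/85 = 0.012 kg m⁻⁴
  117–227 m: Δρ/Δz = 1.13/110 = 0.010 kg m⁻⁴
The largest gradient is in the 16–27 m interval — the pycnocline.

16–27 m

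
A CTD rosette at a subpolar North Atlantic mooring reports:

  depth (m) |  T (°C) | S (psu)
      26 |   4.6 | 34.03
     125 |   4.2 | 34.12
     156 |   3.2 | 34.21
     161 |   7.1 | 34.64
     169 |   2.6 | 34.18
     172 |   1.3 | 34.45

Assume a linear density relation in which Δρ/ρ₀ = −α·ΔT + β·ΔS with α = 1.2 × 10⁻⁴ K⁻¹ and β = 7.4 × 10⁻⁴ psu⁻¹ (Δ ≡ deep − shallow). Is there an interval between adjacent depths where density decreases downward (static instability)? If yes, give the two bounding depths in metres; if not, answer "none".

Evaluate Δρ/ρ₀ = −αΔT + βΔS across each adjacent pair:
  26–125 m: −αΔT+βΔS = −(1.2 × 10⁻⁴)(-0.4)+(7.4 × 10⁻⁴)(+0.09) = 1.1 × 10⁻⁴ → stable
  125–156 m: −αΔT+βΔS = −(1.2 × 10⁻⁴)(-1.0)+(7.4 × 10⁻⁴)(+0.09) = 1.9 × 10⁻⁴ → stable
  156–161 m: −αΔT+βΔS = −(1.2 × 10⁻⁴)(+3.9)+(7.4 × 10⁻⁴)(+0.43) = -1.5 × 10⁻⁴ → UNSTABLE
  161–169 m: −αΔT+βΔS = −(1.2 × 10⁻⁴)(-4.5)+(7.4 × 10⁻⁴)(-0.46) = 2.0 × 10⁻⁴ → stable
  169–172 m: −αΔT+βΔS = −(1.2 × 10⁻⁴)(-1.3)+(7.4 × 10⁻⁴)(+0.27) = 3.6 × 10⁻⁴ → stable
The 156–161 m interval has Δρ < 0: lighter water underlies denser water.

156–161 m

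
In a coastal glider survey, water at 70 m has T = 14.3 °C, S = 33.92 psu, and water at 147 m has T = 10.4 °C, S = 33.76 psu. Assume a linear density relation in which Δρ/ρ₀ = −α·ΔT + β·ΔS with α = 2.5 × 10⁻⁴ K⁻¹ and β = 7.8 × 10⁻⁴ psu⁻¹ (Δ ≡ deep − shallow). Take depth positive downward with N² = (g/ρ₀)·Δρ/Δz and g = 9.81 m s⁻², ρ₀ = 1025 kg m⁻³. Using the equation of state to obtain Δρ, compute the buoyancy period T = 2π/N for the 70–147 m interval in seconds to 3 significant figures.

604 s

ΔT = -3.9 K, ΔS = -0.16 psu (deep − shallow).
Δρ/ρ₀ = −αΔT + βΔS = 9.75 × 10⁻⁴ − 1.248 × 10⁻⁴ = 8.502 × 10⁻⁴, so Δρ ≈ 0.8715 kg m⁻³.
N² = (g/ρ₀)·Δρ/Δz = g·(Δρ/ρ₀)/Δz = 9.81 × 8.502 × 10⁻⁴ / 77 = 1.0832 × 10⁻⁴ s⁻².
N = √(1.0832 × 10⁻⁴) = 0.010408 rad s⁻¹ → T = 2π/N = 603.69 s ≈ 604 s.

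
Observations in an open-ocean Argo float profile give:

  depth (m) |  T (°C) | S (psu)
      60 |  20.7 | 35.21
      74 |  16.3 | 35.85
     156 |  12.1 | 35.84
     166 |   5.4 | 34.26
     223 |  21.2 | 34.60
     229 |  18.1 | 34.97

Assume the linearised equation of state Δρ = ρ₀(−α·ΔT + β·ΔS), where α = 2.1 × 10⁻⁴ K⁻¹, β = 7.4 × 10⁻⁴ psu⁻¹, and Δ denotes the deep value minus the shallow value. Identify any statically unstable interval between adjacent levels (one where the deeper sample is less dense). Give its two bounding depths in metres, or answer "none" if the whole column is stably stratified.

166–223 m

Evaluate Δρ/ρ₀ = −αΔT + βΔS across each adjacent pair:
  60–74 m: −αΔT+βΔS = −(2.1 × 10⁻⁴)(-4.4)+(7.4 × 10⁻⁴)(+0.64) = 1.4 × 10⁻³ → stable
  74–156 m: −αΔT+βΔS = −(2.1 × 10⁻⁴)(-4.2)+(7.4 × 10⁻⁴)(-0.01) = 8.7 × 10⁻⁴ → stable
  156–166 m: −αΔT+βΔS = −(2.1 × 10⁻⁴)(-6.7)+(7.4 × 10⁻⁴)(-1.58) = 2.4 × 10⁻⁴ → stable
  166–223 m: −αΔT+βΔS = −(2.1 × 10⁻⁴)(+15.8)+(7.4 × 10⁻⁴)(+0.34) = -3.1 × 10⁻³ → UNSTABLE
  223–229 m: −αΔT+βΔS = −(2.1 × 10⁻⁴)(-3.1)+(7.4 × 10⁻⁴)(+0.37) = 9.2 × 10⁻⁴ → stable
The 166–223 m interval has Δρ < 0: lighter water underlies denser water.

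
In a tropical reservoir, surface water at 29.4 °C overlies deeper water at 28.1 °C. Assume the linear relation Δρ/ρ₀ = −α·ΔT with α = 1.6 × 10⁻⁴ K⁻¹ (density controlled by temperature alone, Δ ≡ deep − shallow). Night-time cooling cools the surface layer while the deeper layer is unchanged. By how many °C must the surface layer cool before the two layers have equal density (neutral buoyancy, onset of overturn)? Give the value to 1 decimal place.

1.3 °C

With temperature the only control, equal density requires T_surf′ = T_deep.
T_surf′ = 28.1 °C.
Cooling required: 29.4 − 28.1 = 1.3 °C.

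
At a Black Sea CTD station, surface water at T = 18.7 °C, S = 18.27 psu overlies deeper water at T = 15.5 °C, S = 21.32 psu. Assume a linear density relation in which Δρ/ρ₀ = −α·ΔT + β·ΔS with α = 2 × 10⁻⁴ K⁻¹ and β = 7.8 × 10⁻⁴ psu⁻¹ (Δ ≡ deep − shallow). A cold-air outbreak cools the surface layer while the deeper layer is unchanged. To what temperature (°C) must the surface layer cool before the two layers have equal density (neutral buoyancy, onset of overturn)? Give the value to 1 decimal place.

Neutral buoyancy requires Δρ = 0, i.e. −α(T_deep − T_surf′) + β(S_deep − S_surf) = 0.
T_surf′ = T_deep − (β/α)·ΔS = 15.5 − (7.8 × 10⁻⁴/2 × 10⁻⁴)·(+3.05) = 3.605 °C.
Cooling required: 18.7 − (3.605) = 15.095 °C.

3.6 °C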